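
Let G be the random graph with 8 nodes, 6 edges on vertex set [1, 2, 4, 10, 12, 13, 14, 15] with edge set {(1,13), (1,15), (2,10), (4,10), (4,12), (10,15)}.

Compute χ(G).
χ(G) = 2

Clique number ω(G) = 2 (lower bound: χ ≥ ω).
The graph is bipartite (no odd cycle), so 2 colors suffice: χ(G) = 2.
A valid 2-coloring: color 1: [1, 10, 12, 14]; color 2: [2, 4, 13, 15].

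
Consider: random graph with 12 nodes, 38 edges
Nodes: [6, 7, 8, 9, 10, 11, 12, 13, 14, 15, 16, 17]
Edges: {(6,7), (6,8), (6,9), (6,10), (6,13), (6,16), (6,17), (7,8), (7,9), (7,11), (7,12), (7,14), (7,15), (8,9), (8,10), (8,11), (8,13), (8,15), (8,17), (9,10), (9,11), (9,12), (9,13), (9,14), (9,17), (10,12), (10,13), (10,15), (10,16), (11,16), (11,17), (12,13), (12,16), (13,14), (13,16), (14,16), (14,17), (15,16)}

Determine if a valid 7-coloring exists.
Yes, G is 7-colorable

A valid 7-coloring: color 1: [9, 16]; color 2: [8, 12, 14]; color 3: [7, 13, 17]; color 4: [6, 11, 15]; color 5: [10].
(χ(G) = 5 ≤ 7.)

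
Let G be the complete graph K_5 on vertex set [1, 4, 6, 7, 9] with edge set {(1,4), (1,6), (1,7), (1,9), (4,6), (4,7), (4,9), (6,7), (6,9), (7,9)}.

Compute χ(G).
Clique number ω(G) = 5 (lower bound: χ ≥ ω).
The clique on [1, 4, 6, 7, 9] has size 5, forcing χ ≥ 5, and the coloring below uses 5 colors, so χ(G) = 5.
A valid 5-coloring: color 1: [4]; color 2: [6]; color 3: [9]; color 4: [7]; color 5: [1].

χ(G) = 5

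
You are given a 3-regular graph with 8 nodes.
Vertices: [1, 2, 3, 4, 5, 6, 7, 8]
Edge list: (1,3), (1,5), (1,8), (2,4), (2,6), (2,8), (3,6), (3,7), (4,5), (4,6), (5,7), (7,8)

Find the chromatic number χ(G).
χ(G) = 3

Clique number ω(G) = 3 (lower bound: χ ≥ ω).
The clique on [2, 4, 6] has size 3, forcing χ ≥ 3, and the coloring below uses 3 colors, so χ(G) = 3.
A valid 3-coloring: color 1: [1, 2, 7]; color 2: [5, 6, 8]; color 3: [3, 4].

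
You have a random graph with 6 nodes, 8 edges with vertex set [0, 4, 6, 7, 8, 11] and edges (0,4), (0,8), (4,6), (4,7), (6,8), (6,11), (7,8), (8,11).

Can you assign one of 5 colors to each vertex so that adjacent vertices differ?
Yes, G is 5-colorable

A valid 5-coloring: color 1: [4, 8]; color 2: [0, 6, 7]; color 3: [11].
(χ(G) = 3 ≤ 5.)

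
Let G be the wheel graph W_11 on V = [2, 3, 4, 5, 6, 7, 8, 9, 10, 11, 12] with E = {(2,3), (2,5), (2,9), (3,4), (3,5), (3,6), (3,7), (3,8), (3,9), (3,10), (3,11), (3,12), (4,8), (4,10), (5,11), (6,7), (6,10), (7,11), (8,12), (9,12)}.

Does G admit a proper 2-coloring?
No, G is not 2-colorable

The clique on vertices [2, 3, 9] has size 3 > 2, so it alone needs 3 colors.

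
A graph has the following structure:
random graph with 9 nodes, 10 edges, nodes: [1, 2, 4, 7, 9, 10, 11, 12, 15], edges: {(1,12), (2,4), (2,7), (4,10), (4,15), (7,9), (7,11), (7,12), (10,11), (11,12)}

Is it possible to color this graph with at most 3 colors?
A valid 3-coloring: color 1: [1, 7, 10, 15]; color 2: [4, 9, 11]; color 3: [2, 12].
(χ(G) = 3 ≤ 3.)

Yes, G is 3-colorable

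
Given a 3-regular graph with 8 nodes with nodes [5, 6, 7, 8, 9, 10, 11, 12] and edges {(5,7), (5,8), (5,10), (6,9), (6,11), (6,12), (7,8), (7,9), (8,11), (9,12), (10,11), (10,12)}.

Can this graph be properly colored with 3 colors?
Yes, G is 3-colorable

A valid 3-coloring: color 1: [8, 9, 10]; color 2: [6, 7]; color 3: [5, 11, 12].
(χ(G) = 3 ≤ 3.)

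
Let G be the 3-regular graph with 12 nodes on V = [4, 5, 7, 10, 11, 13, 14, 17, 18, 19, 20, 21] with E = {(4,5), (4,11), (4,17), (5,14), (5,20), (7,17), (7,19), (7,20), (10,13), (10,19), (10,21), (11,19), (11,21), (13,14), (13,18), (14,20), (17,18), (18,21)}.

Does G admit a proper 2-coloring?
No, G is not 2-colorable

The clique on vertices [5, 14, 20] has size 3 > 2, so it alone needs 3 colors.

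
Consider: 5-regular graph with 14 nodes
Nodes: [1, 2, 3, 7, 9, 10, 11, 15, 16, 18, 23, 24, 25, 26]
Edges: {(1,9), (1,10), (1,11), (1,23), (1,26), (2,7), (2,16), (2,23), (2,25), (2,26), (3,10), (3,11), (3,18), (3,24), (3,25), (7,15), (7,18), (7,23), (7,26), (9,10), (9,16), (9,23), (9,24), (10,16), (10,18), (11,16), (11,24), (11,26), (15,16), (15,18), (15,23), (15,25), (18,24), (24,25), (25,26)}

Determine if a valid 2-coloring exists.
No, G is not 2-colorable

The clique on vertices [1, 9, 10] has size 3 > 2, so it alone needs 3 colors.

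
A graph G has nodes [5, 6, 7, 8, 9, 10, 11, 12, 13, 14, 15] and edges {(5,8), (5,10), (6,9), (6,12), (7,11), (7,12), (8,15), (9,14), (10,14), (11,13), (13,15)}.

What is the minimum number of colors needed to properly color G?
χ(G) = 3

Clique number ω(G) = 2 (lower bound: χ ≥ ω).
Odd cycle [15, 13, 11, 7, 12, 6, 9, 14, 10, 5, 8] needs 3 colors (χ ≥ 3).
The coloring below uses 3 colors, so χ(G) = 3.
A valid 3-coloring: color 1: [5, 9, 11, 12, 15]; color 2: [6, 7, 8, 13, 14]; color 3: [10].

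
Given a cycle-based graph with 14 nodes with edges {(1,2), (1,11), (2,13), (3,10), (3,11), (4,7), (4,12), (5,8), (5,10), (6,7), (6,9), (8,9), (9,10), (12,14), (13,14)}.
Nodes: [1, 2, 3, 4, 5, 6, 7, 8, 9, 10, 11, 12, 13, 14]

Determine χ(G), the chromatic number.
Clique number ω(G) = 2 (lower bound: χ ≥ ω).
The graph is bipartite (no odd cycle), so 2 colors suffice: χ(G) = 2.
A valid 2-coloring: color 1: [2, 4, 6, 8, 10, 11, 14]; color 2: [1, 3, 5, 7, 9, 12, 13].

χ(G) = 2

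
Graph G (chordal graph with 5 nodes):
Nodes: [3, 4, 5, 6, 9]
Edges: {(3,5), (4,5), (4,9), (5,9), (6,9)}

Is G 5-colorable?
Yes, G is 5-colorable

A valid 5-coloring: color 1: [3, 9]; color 2: [5, 6]; color 3: [4].
(χ(G) = 3 ≤ 5.)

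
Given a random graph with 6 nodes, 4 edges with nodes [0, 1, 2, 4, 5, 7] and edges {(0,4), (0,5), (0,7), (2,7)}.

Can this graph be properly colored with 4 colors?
A valid 4-coloring: color 1: [0, 1, 2]; color 2: [4, 5, 7].
(χ(G) = 2 ≤ 4.)

Yes, G is 4-colorable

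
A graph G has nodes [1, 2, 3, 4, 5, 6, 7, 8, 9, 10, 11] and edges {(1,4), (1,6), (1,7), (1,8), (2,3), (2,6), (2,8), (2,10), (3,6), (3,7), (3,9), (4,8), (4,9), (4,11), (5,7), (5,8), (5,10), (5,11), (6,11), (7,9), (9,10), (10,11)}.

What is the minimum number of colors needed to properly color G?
χ(G) = 3

Clique number ω(G) = 3 (lower bound: χ ≥ ω).
The clique on [1, 4, 8] has size 3, forcing χ ≥ 3, and the coloring below uses 3 colors, so χ(G) = 3.
A valid 3-coloring: color 1: [1, 2, 5, 9]; color 2: [4, 6, 7, 10]; color 3: [3, 8, 11].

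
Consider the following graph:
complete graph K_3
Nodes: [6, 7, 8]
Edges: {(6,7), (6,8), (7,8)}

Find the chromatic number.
χ(G) = 3

Clique number ω(G) = 3 (lower bound: χ ≥ ω).
The clique on [6, 7, 8] has size 3, forcing χ ≥ 3, and the coloring below uses 3 colors, so χ(G) = 3.
A valid 3-coloring: color 1: [8]; color 2: [7]; color 3: [6].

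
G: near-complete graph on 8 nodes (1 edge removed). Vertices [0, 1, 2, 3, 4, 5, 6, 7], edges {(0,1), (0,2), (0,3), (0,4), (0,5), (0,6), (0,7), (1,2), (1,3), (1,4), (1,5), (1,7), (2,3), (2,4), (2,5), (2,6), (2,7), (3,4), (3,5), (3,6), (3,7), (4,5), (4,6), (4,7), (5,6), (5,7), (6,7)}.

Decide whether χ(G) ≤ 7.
Yes, G is 7-colorable

A valid 7-coloring: color 1: [5]; color 2: [2]; color 3: [7]; color 4: [4]; color 5: [3]; color 6: [0]; color 7: [1, 6].
(χ(G) = 7 ≤ 7.)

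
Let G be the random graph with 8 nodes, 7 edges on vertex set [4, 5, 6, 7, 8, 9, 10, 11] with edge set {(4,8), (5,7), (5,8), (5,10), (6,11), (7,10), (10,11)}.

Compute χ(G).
Clique number ω(G) = 3 (lower bound: χ ≥ ω).
The clique on [5, 7, 10] has size 3, forcing χ ≥ 3, and the coloring below uses 3 colors, so χ(G) = 3.
A valid 3-coloring: color 1: [6, 8, 9, 10]; color 2: [4, 5, 11]; color 3: [7].

χ(G) = 3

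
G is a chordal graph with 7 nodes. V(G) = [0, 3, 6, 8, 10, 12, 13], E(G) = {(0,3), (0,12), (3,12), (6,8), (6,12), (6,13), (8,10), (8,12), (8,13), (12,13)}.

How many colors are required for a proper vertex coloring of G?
Clique number ω(G) = 4 (lower bound: χ ≥ ω).
The clique on [6, 8, 12, 13] has size 4, forcing χ ≥ 4, and the coloring below uses 4 colors, so χ(G) = 4.
A valid 4-coloring: color 1: [10, 12]; color 2: [0, 8]; color 3: [3, 6]; color 4: [13].

χ(G) = 4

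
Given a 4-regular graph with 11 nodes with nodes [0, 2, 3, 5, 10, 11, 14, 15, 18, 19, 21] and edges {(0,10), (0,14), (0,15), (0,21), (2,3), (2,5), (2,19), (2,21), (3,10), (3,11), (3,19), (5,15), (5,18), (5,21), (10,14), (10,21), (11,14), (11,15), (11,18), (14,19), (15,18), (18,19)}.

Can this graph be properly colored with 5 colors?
Yes, G is 5-colorable

A valid 5-coloring: color 1: [0, 5, 11, 19]; color 2: [3, 14, 18, 21]; color 3: [2, 10, 15].
(χ(G) = 3 ≤ 5.)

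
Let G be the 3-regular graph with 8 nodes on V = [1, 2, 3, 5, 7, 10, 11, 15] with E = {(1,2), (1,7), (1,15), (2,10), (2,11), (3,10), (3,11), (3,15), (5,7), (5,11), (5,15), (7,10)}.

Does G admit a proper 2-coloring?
Odd cycle [10, 7, 1, 15, 3] needs 3 colors (χ ≥ 3).
Hence χ(G) ≥ 3 > 2, so no proper 2-coloring exists.

No, G is not 2-colorable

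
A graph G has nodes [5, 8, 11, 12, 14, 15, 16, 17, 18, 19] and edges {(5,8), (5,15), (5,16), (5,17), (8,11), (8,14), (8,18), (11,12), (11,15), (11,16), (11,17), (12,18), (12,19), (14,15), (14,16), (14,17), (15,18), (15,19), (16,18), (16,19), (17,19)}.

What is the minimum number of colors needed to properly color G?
χ(G) = 2

Clique number ω(G) = 2 (lower bound: χ ≥ ω).
The graph is bipartite (no odd cycle), so 2 colors suffice: χ(G) = 2.
A valid 2-coloring: color 1: [5, 11, 14, 18, 19]; color 2: [8, 12, 15, 16, 17].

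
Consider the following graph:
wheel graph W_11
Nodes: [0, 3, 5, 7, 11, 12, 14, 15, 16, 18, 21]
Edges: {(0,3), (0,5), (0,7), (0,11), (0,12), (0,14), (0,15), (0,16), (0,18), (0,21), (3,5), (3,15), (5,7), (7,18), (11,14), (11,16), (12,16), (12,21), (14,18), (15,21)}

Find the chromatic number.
χ(G) = 3

Clique number ω(G) = 3 (lower bound: χ ≥ ω).
The clique on [0, 3, 5] has size 3, forcing χ ≥ 3, and the coloring below uses 3 colors, so χ(G) = 3.
A valid 3-coloring: color 1: [0]; color 2: [3, 7, 14, 16, 21]; color 3: [5, 11, 12, 15, 18].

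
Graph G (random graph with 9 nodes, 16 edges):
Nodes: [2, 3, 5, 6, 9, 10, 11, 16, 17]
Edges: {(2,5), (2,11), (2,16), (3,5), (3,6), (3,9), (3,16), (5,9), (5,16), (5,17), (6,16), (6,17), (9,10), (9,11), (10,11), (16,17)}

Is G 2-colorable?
The clique on vertices [9, 10, 11] has size 3 > 2, so it alone needs 3 colors.

No, G is not 2-colorable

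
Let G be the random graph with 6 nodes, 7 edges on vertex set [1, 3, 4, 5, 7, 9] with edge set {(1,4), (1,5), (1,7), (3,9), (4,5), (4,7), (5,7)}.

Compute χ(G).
Clique number ω(G) = 4 (lower bound: χ ≥ ω).
The clique on [1, 4, 5, 7] has size 4, forcing χ ≥ 4, and the coloring below uses 4 colors, so χ(G) = 4.
A valid 4-coloring: color 1: [1, 3]; color 2: [5, 9]; color 3: [4]; color 4: [7].

χ(G) = 4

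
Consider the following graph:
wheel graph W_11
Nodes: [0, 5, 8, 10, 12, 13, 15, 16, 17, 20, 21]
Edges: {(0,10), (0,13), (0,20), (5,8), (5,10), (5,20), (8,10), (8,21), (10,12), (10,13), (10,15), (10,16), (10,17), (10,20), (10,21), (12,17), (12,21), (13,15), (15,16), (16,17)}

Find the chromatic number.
χ(G) = 3

Clique number ω(G) = 3 (lower bound: χ ≥ ω).
The clique on [0, 10, 20] has size 3, forcing χ ≥ 3, and the coloring below uses 3 colors, so χ(G) = 3.
A valid 3-coloring: color 1: [10]; color 2: [8, 12, 13, 16, 20]; color 3: [0, 5, 15, 17, 21].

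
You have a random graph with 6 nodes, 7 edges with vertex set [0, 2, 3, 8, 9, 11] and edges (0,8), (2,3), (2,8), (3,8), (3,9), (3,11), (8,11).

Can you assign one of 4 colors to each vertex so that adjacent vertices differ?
A valid 4-coloring: color 1: [0, 3]; color 2: [8, 9]; color 3: [2, 11].
(χ(G) = 3 ≤ 4.)

Yes, G is 4-colorable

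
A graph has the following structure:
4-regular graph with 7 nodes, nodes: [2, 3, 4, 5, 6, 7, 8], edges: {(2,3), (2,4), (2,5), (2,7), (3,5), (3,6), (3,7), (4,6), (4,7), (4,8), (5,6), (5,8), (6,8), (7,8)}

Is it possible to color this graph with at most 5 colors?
Yes, G is 5-colorable

A valid 5-coloring: color 1: [5, 7]; color 2: [3, 4]; color 3: [2, 6]; color 4: [8].
(χ(G) = 4 ≤ 5.)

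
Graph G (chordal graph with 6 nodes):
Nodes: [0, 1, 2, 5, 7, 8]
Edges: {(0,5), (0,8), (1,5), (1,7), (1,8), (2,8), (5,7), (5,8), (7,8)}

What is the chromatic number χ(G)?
Clique number ω(G) = 4 (lower bound: χ ≥ ω).
The clique on [1, 5, 7, 8] has size 4, forcing χ ≥ 4, and the coloring below uses 4 colors, so χ(G) = 4.
A valid 4-coloring: color 1: [8]; color 2: [2, 5]; color 3: [0, 7]; color 4: [1].

χ(G) = 4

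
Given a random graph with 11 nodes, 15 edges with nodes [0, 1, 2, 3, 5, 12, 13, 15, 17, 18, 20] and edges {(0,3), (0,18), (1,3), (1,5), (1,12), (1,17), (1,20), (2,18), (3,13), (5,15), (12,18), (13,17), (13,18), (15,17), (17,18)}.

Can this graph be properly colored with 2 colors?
The clique on vertices [13, 17, 18] has size 3 > 2, so it alone needs 3 colors.

No, G is not 2-colorable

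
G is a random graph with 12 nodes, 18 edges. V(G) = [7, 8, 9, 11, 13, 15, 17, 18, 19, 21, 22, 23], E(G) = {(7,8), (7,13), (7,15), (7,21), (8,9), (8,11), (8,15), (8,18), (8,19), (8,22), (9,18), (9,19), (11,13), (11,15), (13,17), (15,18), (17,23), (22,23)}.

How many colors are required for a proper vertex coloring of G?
Clique number ω(G) = 3 (lower bound: χ ≥ ω).
The clique on [8, 9, 18] has size 3, forcing χ ≥ 3, and the coloring below uses 3 colors, so χ(G) = 3.
A valid 3-coloring: color 1: [8, 13, 21, 23]; color 2: [7, 11, 17, 18, 19, 22]; color 3: [9, 15].

χ(G) = 3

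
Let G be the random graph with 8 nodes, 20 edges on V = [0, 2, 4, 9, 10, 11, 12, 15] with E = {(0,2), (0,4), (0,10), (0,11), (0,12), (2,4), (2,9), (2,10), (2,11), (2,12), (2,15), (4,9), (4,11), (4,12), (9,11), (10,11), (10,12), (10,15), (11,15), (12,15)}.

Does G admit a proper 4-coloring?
A valid 4-coloring: color 1: [2]; color 2: [11, 12]; color 3: [4, 10]; color 4: [0, 9, 15].
(χ(G) = 4 ≤ 4.)

Yes, G is 4-colorable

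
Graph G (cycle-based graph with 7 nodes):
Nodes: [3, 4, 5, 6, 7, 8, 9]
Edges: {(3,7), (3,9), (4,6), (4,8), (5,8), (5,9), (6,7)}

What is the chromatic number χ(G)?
Clique number ω(G) = 2 (lower bound: χ ≥ ω).
Odd cycle [8, 4, 6, 7, 3, 9, 5] needs 3 colors (χ ≥ 3).
The coloring below uses 3 colors, so χ(G) = 3.
A valid 3-coloring: color 1: [6, 8, 9]; color 2: [4, 5, 7]; color 3: [3].

χ(G) = 3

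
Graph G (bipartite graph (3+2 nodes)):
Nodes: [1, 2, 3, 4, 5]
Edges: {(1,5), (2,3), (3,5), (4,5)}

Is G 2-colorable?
A valid 2-coloring: color 1: [2, 5]; color 2: [1, 3, 4].
(χ(G) = 2 ≤ 2.)

Yes, G is 2-colorable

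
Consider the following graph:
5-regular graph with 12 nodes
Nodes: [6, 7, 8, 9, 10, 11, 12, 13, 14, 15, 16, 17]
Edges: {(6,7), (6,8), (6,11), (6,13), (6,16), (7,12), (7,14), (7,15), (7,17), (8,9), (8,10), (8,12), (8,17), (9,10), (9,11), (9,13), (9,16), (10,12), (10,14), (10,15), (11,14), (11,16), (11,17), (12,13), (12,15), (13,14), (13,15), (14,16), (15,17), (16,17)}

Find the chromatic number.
χ(G) = 3

Clique number ω(G) = 3 (lower bound: χ ≥ ω).
The clique on [6, 11, 16] has size 3, forcing χ ≥ 3, and the coloring below uses 3 colors, so χ(G) = 3.
A valid 3-coloring: color 1: [6, 9, 12, 14, 17]; color 2: [8, 11, 15]; color 3: [7, 10, 13, 16].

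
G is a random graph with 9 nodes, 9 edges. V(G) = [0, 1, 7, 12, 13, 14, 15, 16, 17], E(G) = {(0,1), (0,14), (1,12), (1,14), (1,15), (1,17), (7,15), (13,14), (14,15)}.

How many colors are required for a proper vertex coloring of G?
χ(G) = 3

Clique number ω(G) = 3 (lower bound: χ ≥ ω).
The clique on [0, 1, 14] has size 3, forcing χ ≥ 3, and the coloring below uses 3 colors, so χ(G) = 3.
A valid 3-coloring: color 1: [1, 7, 13, 16]; color 2: [12, 14, 17]; color 3: [0, 15].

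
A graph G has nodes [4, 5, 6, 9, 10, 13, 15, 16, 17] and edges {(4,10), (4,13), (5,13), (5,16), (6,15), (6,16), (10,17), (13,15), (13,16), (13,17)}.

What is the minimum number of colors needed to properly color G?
Clique number ω(G) = 3 (lower bound: χ ≥ ω).
The clique on [5, 13, 16] has size 3, forcing χ ≥ 3, and the coloring below uses 3 colors, so χ(G) = 3.
A valid 3-coloring: color 1: [6, 9, 10, 13]; color 2: [4, 15, 16, 17]; color 3: [5].

χ(G) = 3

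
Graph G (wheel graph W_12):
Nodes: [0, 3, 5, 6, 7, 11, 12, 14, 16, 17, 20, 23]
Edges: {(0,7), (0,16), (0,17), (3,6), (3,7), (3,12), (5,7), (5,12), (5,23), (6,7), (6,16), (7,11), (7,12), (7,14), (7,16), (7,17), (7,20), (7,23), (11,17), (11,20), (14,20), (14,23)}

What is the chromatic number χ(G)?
χ(G) = 4

Clique number ω(G) = 3 (lower bound: χ ≥ ω).
Odd cycle [16, 0, 17, 11, 20, 14, 23, 5, 12, 3, 6] needs 3 colors (χ ≥ 3).
Vertex 7 is adjacent to every vertex of [0, 3, 5, 6, 11, 12, 14, 16, 17, 20, 23], which already need 3 colors among themselves, so 7 needs a new color (χ ≥ 4).
The coloring below uses 4 colors, so χ(G) = 4.
A valid 4-coloring: color 1: [7]; color 2: [3, 16, 17, 20, 23]; color 3: [0, 5, 6, 11, 14]; color 4: [12].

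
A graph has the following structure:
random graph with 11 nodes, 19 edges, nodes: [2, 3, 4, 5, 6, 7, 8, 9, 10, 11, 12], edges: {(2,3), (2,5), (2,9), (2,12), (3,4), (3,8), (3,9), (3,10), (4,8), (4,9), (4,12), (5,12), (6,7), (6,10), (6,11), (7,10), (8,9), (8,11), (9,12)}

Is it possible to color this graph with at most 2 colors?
The clique on vertices [3, 4, 8, 9] has size 4 > 2, so it alone needs 4 colors.

No, G is not 2-colorable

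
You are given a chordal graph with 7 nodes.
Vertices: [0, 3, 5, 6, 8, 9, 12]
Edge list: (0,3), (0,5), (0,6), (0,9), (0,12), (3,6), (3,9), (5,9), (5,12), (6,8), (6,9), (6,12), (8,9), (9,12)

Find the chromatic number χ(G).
Clique number ω(G) = 4 (lower bound: χ ≥ ω).
The clique on [0, 3, 6, 9] has size 4, forcing χ ≥ 4, and the coloring below uses 4 colors, so χ(G) = 4.
A valid 4-coloring: color 1: [9]; color 2: [5, 6]; color 3: [0, 8]; color 4: [3, 12].

χ(G) = 4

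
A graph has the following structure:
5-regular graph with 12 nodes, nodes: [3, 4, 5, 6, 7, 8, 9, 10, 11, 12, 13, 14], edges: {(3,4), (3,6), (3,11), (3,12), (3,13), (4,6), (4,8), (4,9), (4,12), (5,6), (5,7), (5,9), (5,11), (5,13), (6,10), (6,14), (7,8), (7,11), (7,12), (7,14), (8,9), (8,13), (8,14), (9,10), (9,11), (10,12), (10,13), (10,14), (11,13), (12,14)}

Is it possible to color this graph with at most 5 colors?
A valid 5-coloring: color 1: [6, 8, 11, 12]; color 2: [3, 5, 14]; color 3: [7, 9, 13]; color 4: [4, 10].
(χ(G) = 4 ≤ 5.)

Yes, G is 5-colorable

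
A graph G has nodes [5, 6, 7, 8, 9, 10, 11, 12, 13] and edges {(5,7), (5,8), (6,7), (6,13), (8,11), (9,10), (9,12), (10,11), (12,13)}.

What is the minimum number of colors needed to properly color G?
Clique number ω(G) = 2 (lower bound: χ ≥ ω).
Odd cycle [5, 7, 6, 13, 12, 9, 10, 11, 8] needs 3 colors (χ ≥ 3).
The coloring below uses 3 colors, so χ(G) = 3.
A valid 3-coloring: color 1: [5, 6, 11, 12]; color 2: [7, 8, 9, 13]; color 3: [10].

χ(G) = 3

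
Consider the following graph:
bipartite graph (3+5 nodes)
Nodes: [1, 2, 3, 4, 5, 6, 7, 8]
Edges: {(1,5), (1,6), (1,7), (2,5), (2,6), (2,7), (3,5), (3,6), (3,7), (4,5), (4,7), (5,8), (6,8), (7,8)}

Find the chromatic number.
χ(G) = 2

Clique number ω(G) = 2 (lower bound: χ ≥ ω).
The graph is bipartite (no odd cycle), so 2 colors suffice: χ(G) = 2.
A valid 2-coloring: color 1: [5, 6, 7]; color 2: [1, 2, 3, 4, 8].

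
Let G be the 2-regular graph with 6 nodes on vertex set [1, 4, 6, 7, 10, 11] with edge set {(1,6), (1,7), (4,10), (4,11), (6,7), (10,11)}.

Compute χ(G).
χ(G) = 3

Clique number ω(G) = 3 (lower bound: χ ≥ ω).
The clique on [1, 6, 7] has size 3, forcing χ ≥ 3, and the coloring below uses 3 colors, so χ(G) = 3.
A valid 3-coloring: color 1: [1, 11]; color 2: [4, 7]; color 3: [6, 10].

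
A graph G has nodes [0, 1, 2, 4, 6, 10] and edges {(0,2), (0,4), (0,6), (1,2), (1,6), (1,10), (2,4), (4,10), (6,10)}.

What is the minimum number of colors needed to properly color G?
Clique number ω(G) = 3 (lower bound: χ ≥ ω).
The clique on [0, 2, 4] has size 3, forcing χ ≥ 3, and the coloring below uses 3 colors, so χ(G) = 3.
A valid 3-coloring: color 1: [0, 1]; color 2: [2, 10]; color 3: [4, 6].

χ(G) = 3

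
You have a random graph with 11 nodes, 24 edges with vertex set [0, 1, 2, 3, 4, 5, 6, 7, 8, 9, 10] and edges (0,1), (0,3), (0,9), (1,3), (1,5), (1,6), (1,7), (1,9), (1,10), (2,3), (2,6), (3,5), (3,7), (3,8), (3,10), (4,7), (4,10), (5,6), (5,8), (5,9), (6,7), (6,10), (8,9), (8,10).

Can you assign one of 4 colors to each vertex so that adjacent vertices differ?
A valid 4-coloring: color 1: [1, 2, 4, 8]; color 2: [3, 6, 9]; color 3: [0, 5, 7, 10].
(χ(G) = 3 ≤ 4.)

Yes, G is 4-colorable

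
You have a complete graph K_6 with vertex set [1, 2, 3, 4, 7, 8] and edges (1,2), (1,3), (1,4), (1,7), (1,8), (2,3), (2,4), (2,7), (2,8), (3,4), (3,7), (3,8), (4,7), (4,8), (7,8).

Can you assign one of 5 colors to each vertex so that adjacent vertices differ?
No, G is not 5-colorable

The clique on vertices [1, 2, 3, 4, 7, 8] has size 6 > 5, so it alone needs 6 colors.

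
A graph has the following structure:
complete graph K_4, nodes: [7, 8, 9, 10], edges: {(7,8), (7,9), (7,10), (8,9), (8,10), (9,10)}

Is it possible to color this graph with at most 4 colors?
Yes, G is 4-colorable

A valid 4-coloring: color 1: [9]; color 2: [7]; color 3: [10]; color 4: [8].
(χ(G) = 4 ≤ 4.)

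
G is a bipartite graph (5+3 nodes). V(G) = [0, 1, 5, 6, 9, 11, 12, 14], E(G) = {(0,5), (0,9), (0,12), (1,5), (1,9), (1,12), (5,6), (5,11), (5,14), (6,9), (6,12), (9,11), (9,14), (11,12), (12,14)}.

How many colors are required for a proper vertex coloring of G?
χ(G) = 2

Clique number ω(G) = 2 (lower bound: χ ≥ ω).
The graph is bipartite (no odd cycle), so 2 colors suffice: χ(G) = 2.
A valid 2-coloring: color 1: [5, 9, 12]; color 2: [0, 1, 6, 11, 14].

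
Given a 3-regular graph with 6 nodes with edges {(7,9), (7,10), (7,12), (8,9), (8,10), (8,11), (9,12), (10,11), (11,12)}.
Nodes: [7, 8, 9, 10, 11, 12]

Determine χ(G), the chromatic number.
χ(G) = 3

Clique number ω(G) = 3 (lower bound: χ ≥ ω).
The clique on [8, 10, 11] has size 3, forcing χ ≥ 3, and the coloring below uses 3 colors, so χ(G) = 3.
A valid 3-coloring: color 1: [9, 10]; color 2: [7, 11]; color 3: [8, 12].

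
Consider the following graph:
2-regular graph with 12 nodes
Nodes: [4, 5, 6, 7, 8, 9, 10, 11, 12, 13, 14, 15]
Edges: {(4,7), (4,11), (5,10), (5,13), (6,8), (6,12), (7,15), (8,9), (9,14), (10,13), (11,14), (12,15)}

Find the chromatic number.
χ(G) = 3

Clique number ω(G) = 3 (lower bound: χ ≥ ω).
The clique on [5, 10, 13] has size 3, forcing χ ≥ 3, and the coloring below uses 3 colors, so χ(G) = 3.
A valid 3-coloring: color 1: [4, 5, 6, 14, 15]; color 2: [7, 8, 11, 12, 13]; color 3: [9, 10].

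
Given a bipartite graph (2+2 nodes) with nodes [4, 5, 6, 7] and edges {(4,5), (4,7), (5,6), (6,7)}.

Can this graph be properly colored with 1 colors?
No, G is not 1-colorable

Edge (4,5) forces its endpoints to differ, so 1 color is not enough.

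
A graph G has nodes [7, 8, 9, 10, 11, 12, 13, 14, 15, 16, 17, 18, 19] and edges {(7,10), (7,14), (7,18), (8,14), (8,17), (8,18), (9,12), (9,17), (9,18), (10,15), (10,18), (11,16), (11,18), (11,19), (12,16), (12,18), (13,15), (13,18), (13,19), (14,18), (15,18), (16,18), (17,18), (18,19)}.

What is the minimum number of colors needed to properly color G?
χ(G) = 3

Clique number ω(G) = 3 (lower bound: χ ≥ ω).
The clique on [7, 10, 18] has size 3, forcing χ ≥ 3, and the coloring below uses 3 colors, so χ(G) = 3.
A valid 3-coloring: color 1: [18]; color 2: [10, 11, 12, 13, 14, 17]; color 3: [7, 8, 9, 15, 16, 19].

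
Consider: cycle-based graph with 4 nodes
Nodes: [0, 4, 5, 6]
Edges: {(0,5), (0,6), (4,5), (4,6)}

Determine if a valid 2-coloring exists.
Yes, G is 2-colorable

A valid 2-coloring: color 1: [5, 6]; color 2: [0, 4].
(χ(G) = 2 ≤ 2.)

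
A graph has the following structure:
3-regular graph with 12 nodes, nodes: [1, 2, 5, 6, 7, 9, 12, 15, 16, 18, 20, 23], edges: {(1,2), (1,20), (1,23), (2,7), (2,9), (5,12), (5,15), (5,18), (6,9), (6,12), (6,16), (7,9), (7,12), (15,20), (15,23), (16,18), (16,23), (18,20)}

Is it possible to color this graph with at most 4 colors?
A valid 4-coloring: color 1: [1, 9, 12, 15, 16]; color 2: [2, 5, 6, 20, 23]; color 3: [7, 18].
(χ(G) = 3 ≤ 4.)

Yes, G is 4-colorable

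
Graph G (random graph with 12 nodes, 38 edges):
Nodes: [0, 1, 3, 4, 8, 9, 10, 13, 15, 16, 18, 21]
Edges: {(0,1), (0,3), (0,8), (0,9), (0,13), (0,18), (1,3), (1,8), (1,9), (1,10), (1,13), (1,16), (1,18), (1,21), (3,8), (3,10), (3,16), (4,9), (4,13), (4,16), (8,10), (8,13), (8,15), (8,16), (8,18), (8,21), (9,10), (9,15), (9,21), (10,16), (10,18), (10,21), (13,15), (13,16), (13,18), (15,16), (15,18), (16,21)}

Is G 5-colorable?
A valid 5-coloring: color 1: [1, 4, 15]; color 2: [8, 9]; color 3: [0, 16]; color 4: [10, 13]; color 5: [3, 18, 21].
(χ(G) = 5 ≤ 5.)

Yes, G is 5-colorable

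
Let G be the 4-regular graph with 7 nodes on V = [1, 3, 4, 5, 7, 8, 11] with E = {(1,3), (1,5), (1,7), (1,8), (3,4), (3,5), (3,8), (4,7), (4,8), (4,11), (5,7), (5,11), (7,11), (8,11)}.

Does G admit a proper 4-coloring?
A valid 4-coloring: color 1: [1, 11]; color 2: [3, 7]; color 3: [5, 8]; color 4: [4].
(χ(G) = 4 ≤ 4.)

Yes, G is 4-colorable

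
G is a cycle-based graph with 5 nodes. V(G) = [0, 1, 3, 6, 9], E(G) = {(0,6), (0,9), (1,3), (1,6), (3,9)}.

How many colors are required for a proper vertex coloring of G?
χ(G) = 3

Clique number ω(G) = 2 (lower bound: χ ≥ ω).
Odd cycle [0, 9, 3, 1, 6] needs 3 colors (χ ≥ 3).
The coloring below uses 3 colors, so χ(G) = 3.
A valid 3-coloring: color 1: [0, 1]; color 2: [6, 9]; color 3: [3].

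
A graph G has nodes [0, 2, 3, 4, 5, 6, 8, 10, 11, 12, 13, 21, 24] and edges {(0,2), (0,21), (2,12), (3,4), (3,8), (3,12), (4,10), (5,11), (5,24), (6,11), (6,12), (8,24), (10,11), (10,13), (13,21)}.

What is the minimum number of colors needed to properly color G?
χ(G) = 3

Clique number ω(G) = 2 (lower bound: χ ≥ ω).
Odd cycle [3, 8, 24, 5, 11, 6, 12] needs 3 colors (χ ≥ 3).
The coloring below uses 3 colors, so χ(G) = 3.
A valid 3-coloring: color 1: [0, 4, 8, 11, 12, 13]; color 2: [2, 3, 6, 10, 21, 24]; color 3: [5].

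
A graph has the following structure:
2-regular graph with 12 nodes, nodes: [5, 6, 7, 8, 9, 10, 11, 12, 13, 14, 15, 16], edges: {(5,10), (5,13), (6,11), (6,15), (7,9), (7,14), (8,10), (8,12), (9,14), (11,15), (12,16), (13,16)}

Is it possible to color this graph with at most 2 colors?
No, G is not 2-colorable

The clique on vertices [6, 11, 15] has size 3 > 2, so it alone needs 3 colors.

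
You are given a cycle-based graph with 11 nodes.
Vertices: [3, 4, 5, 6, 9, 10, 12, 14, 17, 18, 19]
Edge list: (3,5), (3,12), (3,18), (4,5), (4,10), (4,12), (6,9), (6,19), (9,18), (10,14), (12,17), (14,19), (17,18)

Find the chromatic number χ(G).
χ(G) = 3

Clique number ω(G) = 2 (lower bound: χ ≥ ω).
Odd cycle [9, 6, 19, 14, 10, 4, 12, 17, 18] needs 3 colors (χ ≥ 3).
The coloring below uses 3 colors, so χ(G) = 3.
A valid 3-coloring: color 1: [5, 6, 12, 14, 18]; color 2: [3, 4, 9, 17, 19]; color 3: [10].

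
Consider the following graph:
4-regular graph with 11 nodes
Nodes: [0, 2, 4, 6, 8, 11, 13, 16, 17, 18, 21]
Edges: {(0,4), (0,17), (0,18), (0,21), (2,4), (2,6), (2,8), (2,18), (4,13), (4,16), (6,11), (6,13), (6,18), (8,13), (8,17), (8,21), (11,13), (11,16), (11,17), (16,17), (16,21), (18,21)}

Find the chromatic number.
Clique number ω(G) = 3 (lower bound: χ ≥ ω).
The clique on [0, 18, 21] has size 3, forcing χ ≥ 3, and the coloring below uses 3 colors, so χ(G) = 3.
A valid 3-coloring: color 1: [4, 6, 17, 21]; color 2: [0, 2, 13, 16]; color 3: [8, 11, 18].

χ(G) = 3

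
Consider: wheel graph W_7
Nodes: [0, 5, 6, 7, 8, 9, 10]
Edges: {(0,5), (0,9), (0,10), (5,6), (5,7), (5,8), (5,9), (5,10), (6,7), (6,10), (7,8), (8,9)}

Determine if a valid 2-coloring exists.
The clique on vertices [0, 5, 9] has size 3 > 2, so it alone needs 3 colors.

No, G is not 2-colorable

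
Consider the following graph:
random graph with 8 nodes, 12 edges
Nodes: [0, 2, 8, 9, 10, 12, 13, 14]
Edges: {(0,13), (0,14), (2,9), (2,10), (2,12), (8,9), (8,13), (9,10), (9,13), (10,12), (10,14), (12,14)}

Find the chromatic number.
χ(G) = 3

Clique number ω(G) = 3 (lower bound: χ ≥ ω).
The clique on [8, 9, 13] has size 3, forcing χ ≥ 3, and the coloring below uses 3 colors, so χ(G) = 3.
A valid 3-coloring: color 1: [0, 9, 12]; color 2: [10, 13]; color 3: [2, 8, 14].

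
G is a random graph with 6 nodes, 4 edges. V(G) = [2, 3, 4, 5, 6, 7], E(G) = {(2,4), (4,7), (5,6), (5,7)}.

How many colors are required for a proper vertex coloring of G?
χ(G) = 2

Clique number ω(G) = 2 (lower bound: χ ≥ ω).
The graph is bipartite (no odd cycle), so 2 colors suffice: χ(G) = 2.
A valid 2-coloring: color 1: [3, 4, 5]; color 2: [2, 6, 7].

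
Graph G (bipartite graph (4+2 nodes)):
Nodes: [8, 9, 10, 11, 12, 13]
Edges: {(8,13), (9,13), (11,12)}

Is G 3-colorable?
A valid 3-coloring: color 1: [10, 11, 13]; color 2: [8, 9, 12].
(χ(G) = 2 ≤ 3.)

Yes, G is 3-colorable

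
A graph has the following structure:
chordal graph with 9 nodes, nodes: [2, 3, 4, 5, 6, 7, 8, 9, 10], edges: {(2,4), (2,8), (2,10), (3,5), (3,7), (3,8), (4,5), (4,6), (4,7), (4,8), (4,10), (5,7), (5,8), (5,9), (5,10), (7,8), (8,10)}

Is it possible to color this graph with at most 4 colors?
Yes, G is 4-colorable

A valid 4-coloring: color 1: [2, 5, 6]; color 2: [8, 9]; color 3: [3, 4]; color 4: [7, 10].
(χ(G) = 4 ≤ 4.)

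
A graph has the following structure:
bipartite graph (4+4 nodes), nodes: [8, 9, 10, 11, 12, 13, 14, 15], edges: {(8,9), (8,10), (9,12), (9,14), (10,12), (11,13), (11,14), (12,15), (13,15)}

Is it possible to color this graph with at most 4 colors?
A valid 4-coloring: color 1: [8, 12, 13, 14]; color 2: [9, 10, 11, 15].
(χ(G) = 2 ≤ 4.)

Yes, G is 4-colorable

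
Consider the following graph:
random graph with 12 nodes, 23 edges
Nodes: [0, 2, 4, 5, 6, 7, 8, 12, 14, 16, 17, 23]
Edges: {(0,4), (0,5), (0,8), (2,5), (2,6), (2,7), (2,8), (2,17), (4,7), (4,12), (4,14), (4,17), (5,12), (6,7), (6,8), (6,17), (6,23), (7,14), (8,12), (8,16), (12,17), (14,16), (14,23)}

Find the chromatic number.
Clique number ω(G) = 3 (lower bound: χ ≥ ω).
The clique on [2, 6, 8] has size 3, forcing χ ≥ 3, and the coloring below uses 3 colors, so χ(G) = 3.
A valid 3-coloring: color 1: [0, 2, 12, 14]; color 2: [5, 7, 8, 17, 23]; color 3: [4, 6, 16].

χ(G) = 3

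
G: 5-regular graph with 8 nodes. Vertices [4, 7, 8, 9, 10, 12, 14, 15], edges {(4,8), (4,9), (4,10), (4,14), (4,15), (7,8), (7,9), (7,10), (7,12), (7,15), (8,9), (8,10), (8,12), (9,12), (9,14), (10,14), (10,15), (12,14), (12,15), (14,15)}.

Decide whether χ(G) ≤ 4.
A valid 4-coloring: color 1: [9, 15]; color 2: [8, 14]; color 3: [10, 12]; color 4: [4, 7].
(χ(G) = 4 ≤ 4.)

Yes, G is 4-colorable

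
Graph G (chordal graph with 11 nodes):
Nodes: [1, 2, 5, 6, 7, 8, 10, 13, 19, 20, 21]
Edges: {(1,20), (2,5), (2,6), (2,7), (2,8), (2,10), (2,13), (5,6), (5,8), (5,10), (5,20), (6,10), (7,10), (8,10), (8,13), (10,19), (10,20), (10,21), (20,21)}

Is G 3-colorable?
The clique on vertices [2, 5, 8, 10] has size 4 > 3, so it alone needs 4 colors.

No, G is not 3-colorable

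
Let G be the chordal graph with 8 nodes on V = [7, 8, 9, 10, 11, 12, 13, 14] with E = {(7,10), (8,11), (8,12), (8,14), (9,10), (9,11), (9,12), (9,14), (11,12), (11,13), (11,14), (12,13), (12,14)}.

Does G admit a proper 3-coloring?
The clique on vertices [8, 11, 12, 14] has size 4 > 3, so it alone needs 4 colors.

No, G is not 3-colorable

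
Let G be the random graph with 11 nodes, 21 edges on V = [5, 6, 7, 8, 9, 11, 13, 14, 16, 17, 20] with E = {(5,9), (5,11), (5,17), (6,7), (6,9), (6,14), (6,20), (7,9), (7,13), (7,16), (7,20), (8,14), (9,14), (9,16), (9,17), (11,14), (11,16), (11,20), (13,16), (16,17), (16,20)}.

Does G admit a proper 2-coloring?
The clique on vertices [9, 16, 17] has size 3 > 2, so it alone needs 3 colors.

No, G is not 2-colorable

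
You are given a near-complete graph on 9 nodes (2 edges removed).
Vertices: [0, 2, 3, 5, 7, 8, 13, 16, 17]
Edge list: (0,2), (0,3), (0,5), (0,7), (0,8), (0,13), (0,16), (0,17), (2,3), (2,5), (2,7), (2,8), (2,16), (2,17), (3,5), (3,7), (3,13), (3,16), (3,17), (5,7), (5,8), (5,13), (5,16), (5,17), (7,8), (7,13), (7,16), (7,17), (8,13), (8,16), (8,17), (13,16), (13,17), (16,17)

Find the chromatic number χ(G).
χ(G) = 7

Clique number ω(G) = 7 (lower bound: χ ≥ ω).
The clique on [0, 2, 5, 7, 8, 16, 17] has size 7, forcing χ ≥ 7, and the coloring below uses 7 colors, so χ(G) = 7.
A valid 7-coloring: color 1: [17]; color 2: [5]; color 3: [16]; color 4: [7]; color 5: [0]; color 6: [2, 13]; color 7: [3, 8].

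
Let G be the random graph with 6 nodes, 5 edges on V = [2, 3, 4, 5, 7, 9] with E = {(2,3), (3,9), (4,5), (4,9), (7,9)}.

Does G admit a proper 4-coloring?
Yes, G is 4-colorable

A valid 4-coloring: color 1: [2, 5, 9]; color 2: [3, 4, 7].
(χ(G) = 2 ≤ 4.)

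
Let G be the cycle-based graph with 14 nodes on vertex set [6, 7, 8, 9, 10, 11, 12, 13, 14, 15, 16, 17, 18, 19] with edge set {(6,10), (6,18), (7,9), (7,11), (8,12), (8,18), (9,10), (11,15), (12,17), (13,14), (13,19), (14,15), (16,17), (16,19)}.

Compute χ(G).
Clique number ω(G) = 2 (lower bound: χ ≥ ω).
The graph is bipartite (no odd cycle), so 2 colors suffice: χ(G) = 2.
A valid 2-coloring: color 1: [7, 10, 12, 13, 15, 16, 18]; color 2: [6, 8, 9, 11, 14, 17, 19].

χ(G) = 2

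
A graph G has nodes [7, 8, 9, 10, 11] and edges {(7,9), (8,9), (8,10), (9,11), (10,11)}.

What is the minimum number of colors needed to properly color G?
Clique number ω(G) = 2 (lower bound: χ ≥ ω).
The graph is bipartite (no odd cycle), so 2 colors suffice: χ(G) = 2.
A valid 2-coloring: color 1: [9, 10]; color 2: [7, 8, 11].

χ(G) = 2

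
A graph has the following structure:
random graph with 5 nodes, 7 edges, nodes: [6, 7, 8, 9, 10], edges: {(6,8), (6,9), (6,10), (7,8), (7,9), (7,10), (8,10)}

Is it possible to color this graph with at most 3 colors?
A valid 3-coloring: color 1: [8, 9]; color 2: [6, 7]; color 3: [10].
(χ(G) = 3 ≤ 3.)

Yes, G is 3-colorable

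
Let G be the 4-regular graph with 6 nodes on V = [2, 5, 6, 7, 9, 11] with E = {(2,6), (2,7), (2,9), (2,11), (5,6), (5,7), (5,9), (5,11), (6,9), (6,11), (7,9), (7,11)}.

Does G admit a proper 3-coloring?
A valid 3-coloring: color 1: [9, 11]; color 2: [2, 5]; color 3: [6, 7].
(χ(G) = 3 ≤ 3.)

Yes, G is 3-colorable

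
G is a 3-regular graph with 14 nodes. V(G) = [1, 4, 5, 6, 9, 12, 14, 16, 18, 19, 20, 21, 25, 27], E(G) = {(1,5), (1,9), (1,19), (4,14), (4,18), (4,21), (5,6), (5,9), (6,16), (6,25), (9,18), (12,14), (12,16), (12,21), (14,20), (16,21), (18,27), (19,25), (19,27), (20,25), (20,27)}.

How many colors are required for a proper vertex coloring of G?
χ(G) = 3

Clique number ω(G) = 3 (lower bound: χ ≥ ω).
The clique on [1, 5, 9] has size 3, forcing χ ≥ 3, and the coloring below uses 3 colors, so χ(G) = 3.
A valid 3-coloring: color 1: [1, 14, 16, 18, 25]; color 2: [4, 6, 9, 12, 19, 20]; color 3: [5, 21, 27].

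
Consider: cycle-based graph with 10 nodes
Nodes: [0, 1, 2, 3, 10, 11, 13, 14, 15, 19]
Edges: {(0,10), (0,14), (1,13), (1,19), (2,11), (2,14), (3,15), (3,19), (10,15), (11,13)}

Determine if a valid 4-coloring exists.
Yes, G is 4-colorable

A valid 4-coloring: color 1: [0, 2, 13, 15, 19]; color 2: [1, 3, 10, 11, 14].
(χ(G) = 2 ≤ 4.)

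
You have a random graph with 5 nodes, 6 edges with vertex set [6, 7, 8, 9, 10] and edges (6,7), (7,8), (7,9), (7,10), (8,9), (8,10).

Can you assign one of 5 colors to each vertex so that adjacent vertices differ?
A valid 5-coloring: color 1: [7]; color 2: [6, 8]; color 3: [9, 10].
(χ(G) = 3 ≤ 5.)

Yes, G is 5-colorable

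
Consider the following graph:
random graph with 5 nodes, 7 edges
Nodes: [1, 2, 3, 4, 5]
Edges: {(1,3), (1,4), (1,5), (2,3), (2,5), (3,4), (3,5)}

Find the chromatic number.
Clique number ω(G) = 3 (lower bound: χ ≥ ω).
The clique on [1, 3, 4] has size 3, forcing χ ≥ 3, and the coloring below uses 3 colors, so χ(G) = 3.
A valid 3-coloring: color 1: [3]; color 2: [4, 5]; color 3: [1, 2].

χ(G) = 3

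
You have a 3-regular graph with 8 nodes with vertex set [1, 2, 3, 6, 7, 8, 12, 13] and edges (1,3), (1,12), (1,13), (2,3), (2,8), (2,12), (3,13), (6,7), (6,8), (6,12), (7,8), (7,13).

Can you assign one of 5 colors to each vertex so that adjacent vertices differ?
Yes, G is 5-colorable

A valid 5-coloring: color 1: [1, 2, 6]; color 2: [8, 12, 13]; color 3: [3, 7].
(χ(G) = 3 ≤ 5.)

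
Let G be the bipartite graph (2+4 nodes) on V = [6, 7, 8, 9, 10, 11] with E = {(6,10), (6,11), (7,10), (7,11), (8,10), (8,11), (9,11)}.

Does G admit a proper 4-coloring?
Yes, G is 4-colorable

A valid 4-coloring: color 1: [10, 11]; color 2: [6, 7, 8, 9].
(χ(G) = 2 ≤ 4.)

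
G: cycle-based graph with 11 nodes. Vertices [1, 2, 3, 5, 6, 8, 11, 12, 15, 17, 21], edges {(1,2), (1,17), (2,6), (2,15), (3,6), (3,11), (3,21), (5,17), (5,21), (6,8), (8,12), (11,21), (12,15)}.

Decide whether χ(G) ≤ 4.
Yes, G is 4-colorable

A valid 4-coloring: color 1: [2, 3, 8, 17]; color 2: [1, 6, 12, 21]; color 3: [5, 11, 15].
(χ(G) = 3 ≤ 4.)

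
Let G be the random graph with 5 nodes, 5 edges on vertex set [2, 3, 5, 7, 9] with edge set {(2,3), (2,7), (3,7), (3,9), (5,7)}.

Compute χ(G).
Clique number ω(G) = 3 (lower bound: χ ≥ ω).
The clique on [2, 3, 7] has size 3, forcing χ ≥ 3, and the coloring below uses 3 colors, so χ(G) = 3.
A valid 3-coloring: color 1: [3, 5]; color 2: [7, 9]; color 3: [2].

χ(G) = 3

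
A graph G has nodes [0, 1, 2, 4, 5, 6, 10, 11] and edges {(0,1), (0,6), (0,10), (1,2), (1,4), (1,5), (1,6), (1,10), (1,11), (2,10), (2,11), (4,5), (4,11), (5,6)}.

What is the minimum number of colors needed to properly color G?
χ(G) = 4

Clique number ω(G) = 3 (lower bound: χ ≥ ω).
Odd cycle [5, 6, 0, 10, 2, 11, 4] needs 3 colors (χ ≥ 3).
Vertex 1 is adjacent to every vertex of [0, 2, 4, 5, 6, 10, 11], which already need 3 colors among themselves, so 1 needs a new color (χ ≥ 4).
The coloring below uses 4 colors, so χ(G) = 4.
A valid 4-coloring: color 1: [1]; color 2: [0, 5, 11]; color 3: [4, 6, 10]; color 4: [2].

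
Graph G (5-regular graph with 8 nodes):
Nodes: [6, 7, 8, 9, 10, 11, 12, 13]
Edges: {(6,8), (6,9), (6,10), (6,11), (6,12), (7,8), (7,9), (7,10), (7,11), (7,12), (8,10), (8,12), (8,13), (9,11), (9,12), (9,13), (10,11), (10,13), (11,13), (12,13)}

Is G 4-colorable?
Yes, G is 4-colorable

A valid 4-coloring: color 1: [6, 7, 13]; color 2: [11, 12]; color 3: [8, 9]; color 4: [10].
(χ(G) = 4 ≤ 4.)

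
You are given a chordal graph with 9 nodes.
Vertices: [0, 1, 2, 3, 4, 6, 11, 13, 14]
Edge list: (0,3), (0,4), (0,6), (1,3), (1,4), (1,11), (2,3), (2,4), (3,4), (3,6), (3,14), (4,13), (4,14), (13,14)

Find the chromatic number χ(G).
Clique number ω(G) = 3 (lower bound: χ ≥ ω).
The clique on [0, 3, 4] has size 3, forcing χ ≥ 3, and the coloring below uses 3 colors, so χ(G) = 3.
A valid 3-coloring: color 1: [4, 6, 11]; color 2: [3, 13]; color 3: [0, 1, 2, 14].

χ(G) = 3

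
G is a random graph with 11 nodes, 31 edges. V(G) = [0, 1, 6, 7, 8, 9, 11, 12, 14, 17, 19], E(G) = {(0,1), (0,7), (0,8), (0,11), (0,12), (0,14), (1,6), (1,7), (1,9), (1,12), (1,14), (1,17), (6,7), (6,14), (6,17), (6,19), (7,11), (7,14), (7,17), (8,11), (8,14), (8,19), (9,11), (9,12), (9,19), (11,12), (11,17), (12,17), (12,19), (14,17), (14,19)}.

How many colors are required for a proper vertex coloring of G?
Clique number ω(G) = 5 (lower bound: χ ≥ ω).
The clique on [1, 6, 7, 14, 17] has size 5, forcing χ ≥ 5, and the coloring below uses 5 colors, so χ(G) = 5.
A valid 5-coloring: color 1: [1, 11, 19]; color 2: [12, 14]; color 3: [0, 9, 17]; color 4: [7, 8]; color 5: [6].

χ(G) = 5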